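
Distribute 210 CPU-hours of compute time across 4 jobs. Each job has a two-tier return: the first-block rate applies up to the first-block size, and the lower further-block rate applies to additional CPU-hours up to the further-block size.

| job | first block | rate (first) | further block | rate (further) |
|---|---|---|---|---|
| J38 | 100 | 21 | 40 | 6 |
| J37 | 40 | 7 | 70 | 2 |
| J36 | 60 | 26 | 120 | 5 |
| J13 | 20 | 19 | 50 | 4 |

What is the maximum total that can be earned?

4250

Rank every tier by rate: J36/tier1 26 > J38/tier1 21 > J13/tier1 19 > J37/tier1 7 > J38/tier2 6 > J36/tier2 5 > J13/tier2 4 > J37/tier2 2.
J36 tier1 at 26: fill all 60 → 150 left.
J38/tier1 (21): +100 → 50 left.
J13/tier1 (19): +20 → 30 left.
J37 tier1 at 7: only 30 left, fill 30.
Total = 26×60 + 21×100 + 19×20 + 7×30 = 4250.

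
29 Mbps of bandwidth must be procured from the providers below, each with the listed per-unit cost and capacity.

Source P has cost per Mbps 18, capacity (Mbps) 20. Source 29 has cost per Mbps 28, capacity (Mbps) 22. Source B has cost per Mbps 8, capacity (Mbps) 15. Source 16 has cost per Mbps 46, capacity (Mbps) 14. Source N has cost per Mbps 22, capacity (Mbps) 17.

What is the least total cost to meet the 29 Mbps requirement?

372

Cheapest first:
Source B (8): use full 15 ; 14 Mbps to go.
Source P at 18: take 14 of its 20 ; requirement met.
Source N, Source 29, Source 16: unused.
Cost = 15×8 + 14×18 = 372.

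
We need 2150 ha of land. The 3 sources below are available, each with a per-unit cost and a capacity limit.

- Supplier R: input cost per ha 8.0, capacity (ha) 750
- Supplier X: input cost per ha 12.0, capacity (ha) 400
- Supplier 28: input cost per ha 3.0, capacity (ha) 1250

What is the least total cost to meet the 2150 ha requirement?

11550

Fill from the cheapest source first.
Supplier 28 (3.0): use full 1250 — 900 ha to go.
Supplier R (8.0): use full 750 — 150 ha to go.
Supplier X (12.0): take the remaining 150 — done.
Cost = 1250×3.0 + 750×8.0 + 150×12.0 = 11550.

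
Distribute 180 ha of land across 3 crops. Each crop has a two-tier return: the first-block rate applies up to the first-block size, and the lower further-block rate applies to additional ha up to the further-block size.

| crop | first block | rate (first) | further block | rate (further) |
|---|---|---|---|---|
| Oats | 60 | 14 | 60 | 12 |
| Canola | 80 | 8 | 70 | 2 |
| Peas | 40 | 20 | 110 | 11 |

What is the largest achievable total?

2580

Order all 6 blocks by rate: Peas/tier1 20 > Oats/tier1 14 > Oats/tier2 12 > Peas/tier2 11 > Canola/tier1 8 > Canola/tier2 2.
Peas tier1 at 20: fill all 40 — 140 left.
Fill Oats tier1 block (60 at 14) — 80 left.
Oats/tier2 (12): +60 — 20 left.
Peas/tier2: +20 of 110 at 11; pool empty.
Total = 20×40 + 14×60 + 12×60 + 11×20 = 2580.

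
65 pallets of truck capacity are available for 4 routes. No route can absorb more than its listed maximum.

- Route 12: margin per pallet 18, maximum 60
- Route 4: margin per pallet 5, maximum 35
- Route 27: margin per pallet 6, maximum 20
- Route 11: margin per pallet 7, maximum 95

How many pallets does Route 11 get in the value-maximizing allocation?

Rank by margin per pallet: Route 12 18 > Route 11 7 > Route 27 6 > Route 4 5.
Give Route 12 60 to hit its cap of 60 ; 5 left.
Route 11 has room for 95 but only 5 remain, so it gets 5.

5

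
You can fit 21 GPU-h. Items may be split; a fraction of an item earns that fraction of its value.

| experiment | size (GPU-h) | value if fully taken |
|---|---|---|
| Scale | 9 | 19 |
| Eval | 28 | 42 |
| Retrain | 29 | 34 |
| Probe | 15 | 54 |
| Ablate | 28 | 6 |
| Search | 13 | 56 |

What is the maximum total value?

Rank by value-to-size ratio: Search 56/13≈4.31, Probe 54/15≈3.6, Scale 19/9≈2.11, Eval 42/28≈1.5, Retrain 34/29≈1.17, Ablate 6/28≈0.214.
Take all of Search (13 GPU-h, value 56) — 8 GPU-h left.
Only 8 GPU-h remain; take 8/15 of Probe for value 54×8/15 = 28.8.
Total value = 84.8.

84.8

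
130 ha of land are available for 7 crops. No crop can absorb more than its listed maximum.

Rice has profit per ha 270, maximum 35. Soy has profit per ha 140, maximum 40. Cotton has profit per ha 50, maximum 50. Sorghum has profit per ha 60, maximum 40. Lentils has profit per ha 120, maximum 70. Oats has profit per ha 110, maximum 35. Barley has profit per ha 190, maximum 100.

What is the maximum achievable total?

Highest profit per ha first: Rice 270 > Barley 190 > Soy 140 > Lentils 120 > Oats 110 > Sorghum 60 > Cotton 50.
Rice takes 35 to reach its cap of 35 → 95 left.
Barley: +95 (room for 100) → 95. Pool exhausted.
Total = 270×35 + 190×95 = 27500.

27500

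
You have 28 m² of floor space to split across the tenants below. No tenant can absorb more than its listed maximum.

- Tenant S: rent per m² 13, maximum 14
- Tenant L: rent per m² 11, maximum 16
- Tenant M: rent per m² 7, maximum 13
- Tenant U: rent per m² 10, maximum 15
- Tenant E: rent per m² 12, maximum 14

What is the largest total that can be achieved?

350

Order the tenants by rent per m²: Tenant S 13 > Tenant E 12 > Tenant L 11 > Tenant U 10 > Tenant M 7.
Tenant S takes 14 to reach its cap of 14 → 14 left.
Give Tenant E 14 to hit its cap of 14 → 0 left.
Total = 13×14 + 12×14 = 350.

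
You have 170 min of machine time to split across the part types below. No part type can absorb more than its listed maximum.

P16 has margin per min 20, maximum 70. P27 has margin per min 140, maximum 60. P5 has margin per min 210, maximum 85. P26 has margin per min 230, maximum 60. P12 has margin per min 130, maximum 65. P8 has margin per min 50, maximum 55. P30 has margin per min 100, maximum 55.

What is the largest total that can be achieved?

35150

Highest margin per min first: P26 230 > P5 210 > P27 140 > P12 130 > P30 100 > P8 50 > P16 20.
P26 takes 60 to reach its cap of 60 ; 110 left.
P5: +85 to 85 (cap) ; 25 left.
P27: +25 (room for 60) → 25. Pool exhausted.
Total = 140×25 + 210×85 + 230×60 = 35150.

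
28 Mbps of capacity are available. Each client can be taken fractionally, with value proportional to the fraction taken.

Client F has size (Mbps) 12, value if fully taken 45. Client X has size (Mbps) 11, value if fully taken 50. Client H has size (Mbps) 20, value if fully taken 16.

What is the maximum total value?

99

Best value per unit of size first: Client X 50/11≈4.55, Client F 45/12≈3.75, Client H 16/20≈0.8.
All 11 Mbps of Client X fit (value 50) — 17 remain.
All 12 Mbps of Client F fit (value 45) — 5 remain.
5 Mbps left: a 5/20 share of Client H gives 16×5/20 = 4.
Total value = 99.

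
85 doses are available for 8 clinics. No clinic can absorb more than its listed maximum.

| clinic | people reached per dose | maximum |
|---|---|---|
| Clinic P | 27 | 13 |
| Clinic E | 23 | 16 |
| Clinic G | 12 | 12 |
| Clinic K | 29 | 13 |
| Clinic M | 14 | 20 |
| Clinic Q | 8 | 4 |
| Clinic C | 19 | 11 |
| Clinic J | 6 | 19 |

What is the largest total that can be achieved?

1729

Rank by people reached per dose: Clinic K 29 > Clinic P 27 > Clinic E 23 > Clinic C 19 > Clinic M 14 > Clinic G 12 > Clinic Q 8 > Clinic J 6.
Give Clinic K 13 to hit its cap of 13 ; 72 left.
Clinic P: +13 to 13 (cap) ; 59 left.
Clinic E takes 16 to reach its cap of 16 ; 43 left.
Clinic C takes 11 to reach its cap of 11 ; 32 left.
Give Clinic M 20 to hit its cap of 20 ; 12 left.
Clinic G: +12 to 12 (cap) ; 0 left.
Total = 27×13 + 23×16 + 12×12 + 29×13 + 14×20 + 19×11 = 1729.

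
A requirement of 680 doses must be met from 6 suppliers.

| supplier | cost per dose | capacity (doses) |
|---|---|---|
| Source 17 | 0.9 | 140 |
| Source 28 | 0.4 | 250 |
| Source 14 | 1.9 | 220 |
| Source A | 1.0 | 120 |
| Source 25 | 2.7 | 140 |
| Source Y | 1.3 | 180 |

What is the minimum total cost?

Cheapest first:
Source 28 (0.4): use full 250 → 430 doses to go.
Take 140 from Source 17 at 0.9 → need 290 more.
Take 120 from Source A at 1.0 → need 170 more.
Source Y at 1.3: take 170 of its 180 → requirement met.
Source 14, Source 25: unused.
Cost = 250×0.4 + 140×0.9 + 120×1.0 + 170×1.3 = 567.

567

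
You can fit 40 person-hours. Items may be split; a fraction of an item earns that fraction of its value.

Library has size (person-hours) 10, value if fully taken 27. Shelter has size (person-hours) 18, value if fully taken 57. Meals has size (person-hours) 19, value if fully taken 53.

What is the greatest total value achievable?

Best value per unit of size first: Shelter 57/18≈3.17, Meals 53/19≈2.79, Library 27/10≈2.7.
Take all of Shelter (18 person-hours, value 57) → 22 person-hours left.
All 19 person-hours of Meals fit (value 53) → 3 remain.
Fill the last 3 person-hours with part of Library: 3/10 of it earns 8.1.
Total value = 118.1.

118.1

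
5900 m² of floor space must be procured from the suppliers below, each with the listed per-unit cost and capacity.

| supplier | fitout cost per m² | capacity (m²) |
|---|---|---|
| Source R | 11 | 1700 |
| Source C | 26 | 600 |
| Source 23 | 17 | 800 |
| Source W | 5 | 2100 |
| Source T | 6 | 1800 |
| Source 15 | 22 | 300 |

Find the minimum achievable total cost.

Fill from the cheapest supplier first.
Source W (5): use full 2100 → 3800 m² to go.
Source T (6): use full 1800 → 2000 m² to go.
Source R at 11: take all 1700 m² → 300 still needed.
Source 23 (17): take the remaining 300 → done.
Source 15, Source C: unused.
Cost = 2100×5 + 1800×6 + 1700×11 + 300×17 = 45100.

45100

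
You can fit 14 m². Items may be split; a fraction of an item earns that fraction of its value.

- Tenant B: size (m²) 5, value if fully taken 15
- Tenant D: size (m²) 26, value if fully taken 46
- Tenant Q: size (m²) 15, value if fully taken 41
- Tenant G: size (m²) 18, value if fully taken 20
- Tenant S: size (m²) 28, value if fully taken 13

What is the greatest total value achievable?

Best value per unit of size first: Tenant B 15/5≈3, Tenant Q 41/15≈2.73, Tenant D 46/26≈1.77, Tenant G 20/18≈1.11, Tenant S 13/28≈0.464.
All 5 m² of Tenant B fit (value 15) ; 9 remain.
Fill the last 9 m² with part of Tenant Q: 9/15 of it earns 24.6.
Total value = 39.6.

39.6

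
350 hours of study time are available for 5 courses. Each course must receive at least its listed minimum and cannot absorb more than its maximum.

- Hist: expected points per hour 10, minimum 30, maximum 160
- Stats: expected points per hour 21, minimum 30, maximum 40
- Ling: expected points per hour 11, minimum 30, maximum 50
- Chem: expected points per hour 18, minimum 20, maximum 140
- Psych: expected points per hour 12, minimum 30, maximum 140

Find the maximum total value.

Meeting every minimum uses 30+30+30+20+30 = 140 hours, leaving 210.
Order the courses by expected points per hour: Stats 21 > Chem 18 > Psych 12 > Ling 11 > Hist 10.
Stats: +10 to 40 (cap) → 200 left.
Chem takes 120 more to reach its cap of 140 → 80 left.
Psych has room for 110 more but only 80 remain, so it gets 110.
Total = 10×30 + 21×40 + 11×30 + 18×140 + 12×110 = 5310.

5310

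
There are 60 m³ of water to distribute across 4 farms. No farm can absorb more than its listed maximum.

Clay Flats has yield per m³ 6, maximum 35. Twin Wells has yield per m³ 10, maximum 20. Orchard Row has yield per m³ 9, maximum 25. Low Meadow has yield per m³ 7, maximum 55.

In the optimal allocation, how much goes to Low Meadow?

Rank by yield per m³: Twin Wells 10 > Orchard Row 9 > Low Meadow 7 > Clay Flats 6.
Twin Wells: +20 to 20 (cap) → 40 left.
Give Orchard Row 25 to hit its cap of 25 → 15 left.
Low Meadow has room for 55 but only 15 remain, so it gets 15.

15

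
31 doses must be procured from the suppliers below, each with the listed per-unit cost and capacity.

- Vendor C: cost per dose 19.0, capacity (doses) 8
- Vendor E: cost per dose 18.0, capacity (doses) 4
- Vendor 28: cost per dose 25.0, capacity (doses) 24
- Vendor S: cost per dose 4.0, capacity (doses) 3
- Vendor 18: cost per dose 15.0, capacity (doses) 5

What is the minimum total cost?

586

Use suppliers in increasing cost order.
Vendor S at 4.0: take all 3 doses — 28 still needed.
Vendor 18 (15.0): use full 5 — 23 doses to go.
Vendor E (18.0): use full 4 — 19 doses to go.
Vendor C at 19.0: take all 8 doses — 11 still needed.
Vendor 28 (25.0): take the remaining 11 — done.
Cost = 3×4.0 + 5×15.0 + 4×18.0 + 8×19.0 + 11×25.0 = 586.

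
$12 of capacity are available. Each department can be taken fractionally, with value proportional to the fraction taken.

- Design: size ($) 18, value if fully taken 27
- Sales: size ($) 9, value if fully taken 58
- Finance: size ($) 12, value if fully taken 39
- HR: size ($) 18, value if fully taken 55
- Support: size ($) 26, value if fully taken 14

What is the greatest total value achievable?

67.75

Sort by value density: Sales 58/9≈6.44, Finance 39/12≈3.25, HR 55/18≈3.06, Design 27/18≈1.5, Support 14/26≈0.538.
Sales: take in full, 9 $ for value 58 — 3 left.
3 $ left: a 3/12 share of Finance gives 39×3/12 = 9.75.
Total value = 67.75.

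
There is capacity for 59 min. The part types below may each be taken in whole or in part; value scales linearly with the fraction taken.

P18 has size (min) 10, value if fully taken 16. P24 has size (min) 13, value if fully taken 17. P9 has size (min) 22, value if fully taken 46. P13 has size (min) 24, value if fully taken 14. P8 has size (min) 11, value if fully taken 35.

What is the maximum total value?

115.75

Sort by value density: P8 35/11≈3.18, P9 46/22≈2.09, P18 16/10≈1.6, P24 17/13≈1.31, P13 14/24≈0.583.
All 11 min of P8 fit (value 35) ; 48 remain.
Take all of P9 (22 min, value 46) ; 26 min left.
All 10 min of P18 fit (value 16) ; 16 remain.
All 13 min of P24 fit (value 17) ; 3 remain.
Only 3 min remain; take 3/24 of P13 for value 14×3/24 = 1.75.
Total value = 115.75.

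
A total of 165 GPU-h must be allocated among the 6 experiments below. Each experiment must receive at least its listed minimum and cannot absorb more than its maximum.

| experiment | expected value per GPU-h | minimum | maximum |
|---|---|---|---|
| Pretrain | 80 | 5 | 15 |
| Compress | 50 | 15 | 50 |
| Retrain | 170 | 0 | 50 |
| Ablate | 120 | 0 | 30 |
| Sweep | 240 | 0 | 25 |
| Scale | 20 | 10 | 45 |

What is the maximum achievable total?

21250

Meeting every minimum uses 5+15+0+0+0+10 = 30 GPU-h, leaving 135.
Rank by expected value per GPU-h: Sweep 240 > Retrain 170 > Ablate 120 > Pretrain 80 > Compress 50 > Scale 20.
Sweep takes 25 more to reach its cap of 25 — 110 left.
Give Retrain 50 more to hit its cap of 50 — 60 left.
Ablate: +30 to 30 (cap) — 30 left.
Pretrain: +10 to 15 (cap) — 20 left.
Compress has room for 35 more but only 20 remain, so it gets 35.
Total = 80×15 + 50×35 + 170×50 + 120×30 + 240×25 + 20×10 = 21250.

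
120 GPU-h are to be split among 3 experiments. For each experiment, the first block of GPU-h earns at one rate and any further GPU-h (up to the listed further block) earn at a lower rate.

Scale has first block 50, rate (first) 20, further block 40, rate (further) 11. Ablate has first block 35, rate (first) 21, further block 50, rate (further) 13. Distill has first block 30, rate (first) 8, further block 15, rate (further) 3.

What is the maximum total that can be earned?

Treat each block as its own option and order by rate: Ablate/tier1 21 > Scale/tier1 20 > Ablate/tier2 13 > Scale/tier2 11 > Distill/tier1 8 > Distill/tier2 3.
Ablate tier1 at 21: fill all 35 — 85 left.
Scale/tier1 (20): +50 — 35 left.
Ablate/tier2: +35 of 50 at 13; pool empty.
Total = 21×35 + 20×50 + 13×35 = 2190.

2190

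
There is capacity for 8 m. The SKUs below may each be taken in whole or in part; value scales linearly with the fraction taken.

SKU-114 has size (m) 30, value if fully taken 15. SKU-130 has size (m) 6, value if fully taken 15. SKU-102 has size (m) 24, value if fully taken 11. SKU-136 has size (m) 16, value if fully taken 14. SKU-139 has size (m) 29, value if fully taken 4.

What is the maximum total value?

Best value per unit of size first: SKU-130 15/6≈2.5, SKU-136 14/16≈0.875, SKU-114 15/30≈0.5, SKU-102 11/24≈0.458, SKU-139 4/29≈0.138.
SKU-130: take in full, 6 m for value 15 → 2 left.
2 m left: a 2/16 share of SKU-136 gives 14×2/16 = 1.75.
Total value = 16.75.

16.75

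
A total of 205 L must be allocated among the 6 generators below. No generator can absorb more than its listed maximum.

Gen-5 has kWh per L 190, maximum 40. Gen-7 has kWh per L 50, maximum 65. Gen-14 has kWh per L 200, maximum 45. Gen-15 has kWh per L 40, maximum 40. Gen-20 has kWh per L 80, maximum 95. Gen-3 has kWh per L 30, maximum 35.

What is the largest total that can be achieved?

Order the generators by kWh per L: Gen-14 200 > Gen-5 190 > Gen-20 80 > Gen-7 50 > Gen-15 40 > Gen-3 30.
Gen-14: +45 to 45 (cap) — 160 left.
Gen-5 takes 40 to reach its cap of 40 — 120 left.
Give Gen-20 95 to hit its cap of 95 — 25 left.
Gen-7: +25 (room for 65) → 25. Pool exhausted.
Total = 190×40 + 50×25 + 200×45 + 80×95 = 25450.

25450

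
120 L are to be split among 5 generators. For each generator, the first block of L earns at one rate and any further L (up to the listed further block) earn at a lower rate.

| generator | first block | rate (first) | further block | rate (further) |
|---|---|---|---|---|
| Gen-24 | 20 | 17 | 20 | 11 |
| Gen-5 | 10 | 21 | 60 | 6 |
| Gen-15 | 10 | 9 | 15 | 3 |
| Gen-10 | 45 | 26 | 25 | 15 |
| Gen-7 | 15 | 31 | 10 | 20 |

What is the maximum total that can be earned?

Treat each block as its own option and order by rate: Gen-7/first 31 > Gen-10/first 26 > Gen-5/first 21 > Gen-7/second 20 > Gen-24/first 17 > Gen-10/second 15 > Gen-24/second 11 > Gen-15/first 9 > Gen-5/second 6 > Gen-15/second 3.
Gen-7/first (31): +15 ; 105 left.
Fill Gen-10 first block (45 at 26) ; 60 left.
Gen-5 first at 21: fill all 10 ; 50 left.
Fill Gen-7 second block (10 at 20) ; 40 left.
Fill Gen-24 first block (20 at 17) ; 20 left.
Gen-10/second: +20 of 25 at 15; pool empty.
Total = 31×15 + 26×45 + 21×10 + 20×10 + 17×20 + 15×20 = 2685.

2685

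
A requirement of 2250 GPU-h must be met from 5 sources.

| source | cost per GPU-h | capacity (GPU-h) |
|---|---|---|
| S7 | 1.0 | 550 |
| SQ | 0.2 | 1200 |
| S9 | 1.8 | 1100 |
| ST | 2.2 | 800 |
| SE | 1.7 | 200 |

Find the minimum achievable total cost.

Cheapest first:
SQ at 0.2: take all 1200 GPU-h ; 1050 still needed.
S7 at 1.0: take all 550 GPU-h ; 500 still needed.
SE at 1.7: take all 200 GPU-h ; 300 still needed.
S9 at 1.8: take 300 of its 1100 ; requirement met.
ST: unused.
Cost = 1200×0.2 + 550×1.0 + 200×1.7 + 300×1.8 = 1670.

1670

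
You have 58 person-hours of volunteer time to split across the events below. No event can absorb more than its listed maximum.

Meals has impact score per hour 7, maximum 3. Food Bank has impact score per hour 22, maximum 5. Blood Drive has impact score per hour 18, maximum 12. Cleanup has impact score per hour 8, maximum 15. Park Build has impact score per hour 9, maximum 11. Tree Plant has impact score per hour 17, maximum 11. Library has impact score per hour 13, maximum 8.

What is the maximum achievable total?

Order the events by impact score per hour: Food Bank 22 > Blood Drive 18 > Tree Plant 17 > Library 13 > Park Build 9 > Cleanup 8 > Meals 7.
Food Bank takes 5 to reach its cap of 5 → 53 left.
Blood Drive takes 12 to reach its cap of 12 → 41 left.
Give Tree Plant 11 to hit its cap of 11 → 30 left.
Give Library 8 to hit its cap of 8 → 22 left.
Give Park Build 11 to hit its cap of 11 → 11 left.
Cleanup has room for 15 but only 11 remain, so it gets 11.
Total = 22×5 + 18×12 + 8×11 + 9×11 + 17×11 + 13×8 = 804.

804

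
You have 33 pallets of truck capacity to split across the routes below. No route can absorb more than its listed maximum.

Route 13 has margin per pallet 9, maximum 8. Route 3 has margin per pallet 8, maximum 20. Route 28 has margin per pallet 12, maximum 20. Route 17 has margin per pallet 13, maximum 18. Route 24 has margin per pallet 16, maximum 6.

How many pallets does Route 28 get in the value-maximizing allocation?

9

Highest margin per pallet first: Route 24 16 > Route 17 13 > Route 28 12 > Route 13 9 > Route 3 8.
Route 24 takes 6 to reach its cap of 6 ; 27 left.
Route 17: +18 to 18 (cap) ; 9 left.
Route 28: +9 (room for 20) → 9. Pool exhausted.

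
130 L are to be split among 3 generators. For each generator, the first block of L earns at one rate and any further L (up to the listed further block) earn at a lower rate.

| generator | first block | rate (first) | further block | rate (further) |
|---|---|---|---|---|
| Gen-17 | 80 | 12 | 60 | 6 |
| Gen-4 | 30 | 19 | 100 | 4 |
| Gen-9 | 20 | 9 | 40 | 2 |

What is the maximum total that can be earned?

1710

Order all 6 blocks by rate: Gen-4/tier1 19 > Gen-17/tier1 12 > Gen-9/tier1 9 > Gen-17/tier2 6 > Gen-4/tier2 4 > Gen-9/tier2 2.
Fill Gen-4 tier1 block (30 at 19) → 100 left.
Gen-17 tier1 at 12: fill all 80 → 20 left.
Fill Gen-9 tier1 block (20 at 9) → 0 left.
Total = 19×30 + 12×80 + 9×20 = 1710.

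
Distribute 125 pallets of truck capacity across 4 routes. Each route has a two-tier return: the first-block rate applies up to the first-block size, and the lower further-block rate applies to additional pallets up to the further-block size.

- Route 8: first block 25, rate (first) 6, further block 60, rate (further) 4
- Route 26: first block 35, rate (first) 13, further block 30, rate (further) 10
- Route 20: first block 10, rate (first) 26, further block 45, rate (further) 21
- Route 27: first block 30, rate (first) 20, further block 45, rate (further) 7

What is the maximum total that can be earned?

2310

Rank every tier by rate: Route 20/tier1 26 > Route 20/tier2 21 > Route 27/tier1 20 > Route 26/tier1 13 > Route 26/tier2 10 > Route 27/tier2 7 > Route 8/tier1 6 > Route 8/tier2 4.
Fill Route 20 tier1 block (10 at 26) — 115 left.
Fill Route 20 tier2 block (45 at 21) — 70 left.
Route 27 tier1 at 20: fill all 30 — 40 left.
Fill Route 26 tier1 block (35 at 13) — 5 left.
Route 26/tier2: +5 of 30 at 10; pool empty.
Total = 26×10 + 21×45 + 20×30 + 13×35 + 10×5 = 2310.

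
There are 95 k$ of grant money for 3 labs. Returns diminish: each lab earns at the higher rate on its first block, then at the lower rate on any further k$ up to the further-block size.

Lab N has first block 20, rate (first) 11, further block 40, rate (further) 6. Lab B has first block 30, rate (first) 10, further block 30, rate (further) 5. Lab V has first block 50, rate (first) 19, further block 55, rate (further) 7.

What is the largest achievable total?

1420

Rank every tier by rate: Lab V/first 19 > Lab N/first 11 > Lab B/first 10 > Lab V/second 7 > Lab N/second 6 > Lab B/second 5.
Fill Lab V first block (50 at 19) → 45 left.
Lab N first at 11: fill all 20 → 25 left.
25 remain; put them into Lab B first at 10.
Total = 19×50 + 11×20 + 10×25 = 1420.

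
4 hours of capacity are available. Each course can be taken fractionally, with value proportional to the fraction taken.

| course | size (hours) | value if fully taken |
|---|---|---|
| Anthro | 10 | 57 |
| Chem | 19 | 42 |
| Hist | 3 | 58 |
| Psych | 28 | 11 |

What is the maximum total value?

Rank by value-to-size ratio: Hist 58/3≈19.3, Anthro 57/10≈5.7, Chem 42/19≈2.21, Psych 11/28≈0.393.
All 3 hours of Hist fit (value 58) ; 1 remain.
Only 1 hours remain; take 1/10 of Anthro for value 57×1/10 = 5.7.
Total value = 63.7.

63.7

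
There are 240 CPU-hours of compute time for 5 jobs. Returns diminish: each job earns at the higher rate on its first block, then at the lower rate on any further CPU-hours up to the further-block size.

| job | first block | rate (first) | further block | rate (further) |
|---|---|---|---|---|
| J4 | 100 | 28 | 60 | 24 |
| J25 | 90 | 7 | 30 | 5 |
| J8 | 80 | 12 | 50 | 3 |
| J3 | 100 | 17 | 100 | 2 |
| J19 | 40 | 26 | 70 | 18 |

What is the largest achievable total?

6000

Treat each block as its own option and order by rate: J4/first 28 > J19/first 26 > J4/second 24 > J19/second 18 > J3/first 17 > J8/first 12 > J25/first 7 > J25/second 5 > J8/second 3 > J3/second 2.
Fill J4 first block (100 at 28) ; 140 left.
J19/first (26): +40 ; 100 left.
Fill J4 second block (60 at 24) ; 40 left.
J19/second: +40 of 70 at 18; pool empty.
Total = 28×100 + 26×40 + 24×60 + 18×40 = 6000.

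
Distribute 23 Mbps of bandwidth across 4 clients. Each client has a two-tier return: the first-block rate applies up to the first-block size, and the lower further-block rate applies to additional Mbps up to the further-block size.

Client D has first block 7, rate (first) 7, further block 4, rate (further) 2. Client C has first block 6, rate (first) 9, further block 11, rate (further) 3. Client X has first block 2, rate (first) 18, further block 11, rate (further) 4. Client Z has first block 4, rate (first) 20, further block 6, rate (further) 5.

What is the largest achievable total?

239

Rank every tier by rate: Client Z/T1 20 > Client X/T1 18 > Client C/T1 9 > Client D/T1 7 > Client Z/T2 5 > Client X/T2 4 > Client C/T2 3 > Client D/T2 2.
Client Z T1 at 20: fill all 4 ; 19 left.
Client X T1 at 18: fill all 2 ; 17 left.
Client C/T1 (9): +6 ; 11 left.
Fill Client D T1 block (7 at 7) ; 4 left.
Client Z T2 at 5: only 4 left, fill 4.
Total = 20×4 + 18×2 + 9×6 + 7×7 + 5×4 = 239.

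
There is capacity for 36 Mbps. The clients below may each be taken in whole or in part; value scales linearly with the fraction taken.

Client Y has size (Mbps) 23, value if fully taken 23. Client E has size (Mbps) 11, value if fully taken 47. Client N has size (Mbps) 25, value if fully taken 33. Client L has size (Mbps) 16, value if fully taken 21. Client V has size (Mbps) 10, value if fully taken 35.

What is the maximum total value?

Rank by value-to-size ratio: Client E 47/11≈4.27, Client V 35/10≈3.5, Client N 33/25≈1.32, Client L 21/16≈1.31, Client Y 23/23≈1.
All 11 Mbps of Client E fit (value 47) — 25 remain.
All 10 Mbps of Client V fit (value 35) — 15 remain.
Fill the last 15 Mbps with part of Client N: 15/25 of it earns 19.8.
Total value = 101.8.

101.8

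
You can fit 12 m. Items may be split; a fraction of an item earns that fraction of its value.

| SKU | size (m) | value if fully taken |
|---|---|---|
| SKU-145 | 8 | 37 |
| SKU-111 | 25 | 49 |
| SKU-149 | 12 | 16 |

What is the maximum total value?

Sort by value density: SKU-145 37/8≈4.62, SKU-111 49/25≈1.96, SKU-149 16/12≈1.33.
All 8 m of SKU-145 fit (value 37) — 4 remain.
4 m left: a 4/25 share of SKU-111 gives 49×4/25 = 7.84.
Total value = 44.84.

44.84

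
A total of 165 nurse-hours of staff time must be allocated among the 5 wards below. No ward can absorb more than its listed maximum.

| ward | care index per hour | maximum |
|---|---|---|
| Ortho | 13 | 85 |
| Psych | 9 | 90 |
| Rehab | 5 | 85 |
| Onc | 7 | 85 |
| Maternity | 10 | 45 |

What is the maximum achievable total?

Highest care index per hour first: Ortho 13 > Maternity 10 > Psych 9 > Onc 7 > Rehab 5.
Give Ortho 85 to hit its cap of 85 — 80 left.
Give Maternity 45 to hit its cap of 45 — 35 left.
Psych: +35 (room for 90) → 35. Pool exhausted.
Total = 13×85 + 9×35 + 10×45 = 1870.

1870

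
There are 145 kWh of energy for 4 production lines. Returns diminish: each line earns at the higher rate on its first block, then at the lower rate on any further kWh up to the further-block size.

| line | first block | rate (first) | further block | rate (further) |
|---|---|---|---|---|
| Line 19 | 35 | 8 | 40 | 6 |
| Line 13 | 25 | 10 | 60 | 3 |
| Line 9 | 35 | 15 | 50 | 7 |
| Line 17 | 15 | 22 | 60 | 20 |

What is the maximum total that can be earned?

Order all 8 blocks by rate: Line 17/T1 22 > Line 17/T2 20 > Line 9/T1 15 > Line 13/T1 10 > Line 19/T1 8 > Line 9/T2 7 > Line 19/T2 6 > Line 13/T2 3.
Line 17/T1 (22): +15 — 130 left.
Line 17 T2 at 20: fill all 60 — 70 left.
Fill Line 9 T1 block (35 at 15) — 35 left.
Line 13/T1 (10): +25 — 10 left.
10 remain; put them into Line 19 T1 at 8.
Total = 22×15 + 20×60 + 15×35 + 10×25 + 8×10 = 2385.

2385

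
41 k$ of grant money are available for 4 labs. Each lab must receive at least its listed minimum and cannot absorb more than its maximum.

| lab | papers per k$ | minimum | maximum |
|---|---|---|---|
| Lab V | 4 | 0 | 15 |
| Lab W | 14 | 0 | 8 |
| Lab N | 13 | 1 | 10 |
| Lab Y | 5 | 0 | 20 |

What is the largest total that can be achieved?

Meeting every minimum uses 0+0+1+0 = 1 k$, leaving 40.
Highest papers per k$ first: Lab W 14 > Lab N 13 > Lab Y 5 > Lab V 4.
Lab W takes 8 more to reach its cap of 8 — 32 left.
Lab N: +9 to 10 (cap) — 23 left.
Lab Y: +20 to 20 (cap) — 3 left.
Only 3 left; Lab V takes them to reach 3.
Total = 4×3 + 14×8 + 13×10 + 5×20 = 354.

354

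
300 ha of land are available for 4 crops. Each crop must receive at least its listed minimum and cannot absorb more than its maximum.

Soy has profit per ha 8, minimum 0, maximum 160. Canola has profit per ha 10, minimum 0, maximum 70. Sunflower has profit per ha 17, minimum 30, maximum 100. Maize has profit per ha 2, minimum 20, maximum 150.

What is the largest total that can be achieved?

Meeting every minimum uses 0+0+30+20 = 50 ha, leaving 250.
Rank by profit per ha: Sunflower 17 > Canola 10 > Soy 8 > Maize 2.
Sunflower: +70 to 100 (cap) → 180 left.
Canola takes 70 more to reach its cap of 70 → 110 left.
Soy: +110 (room for 160) → 110. Pool exhausted.
Total = 8×110 + 10×70 + 17×100 + 2×20 = 3320.

3320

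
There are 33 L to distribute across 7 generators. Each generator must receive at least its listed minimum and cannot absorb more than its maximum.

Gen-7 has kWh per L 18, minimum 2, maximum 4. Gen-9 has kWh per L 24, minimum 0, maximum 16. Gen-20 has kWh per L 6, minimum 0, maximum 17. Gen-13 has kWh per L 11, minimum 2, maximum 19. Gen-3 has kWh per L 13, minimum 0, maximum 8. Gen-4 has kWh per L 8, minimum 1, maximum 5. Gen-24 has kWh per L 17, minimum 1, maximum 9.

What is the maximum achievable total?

Meeting every minimum uses 2+0+0+2+0+1+1 = 6 L, leaving 27.
Rank by kWh per L: Gen-9 24 > Gen-7 18 > Gen-24 17 > Gen-3 13 > Gen-13 11 > Gen-4 8 > Gen-20 6.
Gen-9: +16 to 16 (cap) — 11 left.
Give Gen-7 2 more to hit its cap of 4 — 9 left.
Gen-24 takes 8 more to reach its cap of 9 — 1 left.
Gen-3 has room for 8 more but only 1 remain, so it gets 1.
Total = 18×4 + 24×16 + 11×2 + 13×1 + 8×1 + 17×9 = 652.

652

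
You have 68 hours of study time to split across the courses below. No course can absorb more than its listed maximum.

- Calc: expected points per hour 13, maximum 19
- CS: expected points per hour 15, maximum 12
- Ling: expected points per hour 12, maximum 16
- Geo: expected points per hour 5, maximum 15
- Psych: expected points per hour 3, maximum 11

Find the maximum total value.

712

Rank by expected points per hour: CS 15 > Calc 13 > Ling 12 > Geo 5 > Psych 3.
Give CS 12 to hit its cap of 12 ; 56 left.
Calc: +19 to 19 (cap) ; 37 left.
Give Ling 16 to hit its cap of 16 ; 21 left.
Give Geo 15 to hit its cap of 15 ; 6 left.
Psych has room for 11 but only 6 remain, so it gets 6.
Total = 13×19 + 15×12 + 12×16 + 5×15 + 3×6 = 712.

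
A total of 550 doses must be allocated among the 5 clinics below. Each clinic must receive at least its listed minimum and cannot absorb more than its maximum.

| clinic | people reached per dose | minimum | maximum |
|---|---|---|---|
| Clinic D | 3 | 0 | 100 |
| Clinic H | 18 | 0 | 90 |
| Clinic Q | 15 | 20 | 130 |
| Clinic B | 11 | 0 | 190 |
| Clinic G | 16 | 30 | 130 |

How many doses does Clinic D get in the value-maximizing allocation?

Meeting every minimum uses 0+0+20+0+30 = 50 doses, leaving 500.
Order the clinics by people reached per dose: Clinic H 18 > Clinic G 16 > Clinic Q 15 > Clinic B 11 > Clinic D 3.
Give Clinic H 90 more to hit its cap of 90 ; 410 left.
Clinic G: +100 to 130 (cap) ; 310 left.
Clinic Q takes 110 more to reach its cap of 130 ; 200 left.
Give Clinic B 190 more to hit its cap of 190 ; 10 left.
Clinic D has room for 100 more but only 10 remain, so it gets 10.

10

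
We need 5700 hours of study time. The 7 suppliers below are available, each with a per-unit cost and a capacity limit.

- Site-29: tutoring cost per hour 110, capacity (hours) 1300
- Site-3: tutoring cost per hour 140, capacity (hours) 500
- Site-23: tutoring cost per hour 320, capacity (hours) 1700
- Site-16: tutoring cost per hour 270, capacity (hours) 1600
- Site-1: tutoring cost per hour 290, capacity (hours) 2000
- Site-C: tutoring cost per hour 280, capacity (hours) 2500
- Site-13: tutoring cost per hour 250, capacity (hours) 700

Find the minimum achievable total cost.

Use suppliers in increasing cost order.
Site-29 (110): use full 1300 → 4400 hours to go.
Take 500 from Site-3 at 140 → need 3900 more.
Site-13 at 250: take all 700 hours → 3200 still needed.
Take 1600 from Site-16 at 270 → need 1600 more.
Site-C (280): take the remaining 1600 → done.
Site-1, Site-23: unused.
Cost = 1300×110 + 500×140 + 700×250 + 1600×270 + 1600×280 = 1268000.

1268000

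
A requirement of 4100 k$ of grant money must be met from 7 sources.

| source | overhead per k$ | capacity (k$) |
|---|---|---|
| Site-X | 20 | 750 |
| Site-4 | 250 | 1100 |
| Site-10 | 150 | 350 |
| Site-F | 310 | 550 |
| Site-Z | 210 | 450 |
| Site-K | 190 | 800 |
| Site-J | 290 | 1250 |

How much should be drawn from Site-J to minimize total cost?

650

Use sources in increasing cost order.
Site-X at 20: take all 750 k$ ; 3350 still needed.
Site-10 (150): use full 350 ; 3000 k$ to go.
Take 800 from Site-K at 190 ; need 2200 more.
Take 450 from Site-Z at 210 ; need 1750 more.
Site-4 at 250: take all 1100 k$ ; 650 still needed.
Site-J at 290: take 650 of its 1250 ; requirement met.
Site-F: unused.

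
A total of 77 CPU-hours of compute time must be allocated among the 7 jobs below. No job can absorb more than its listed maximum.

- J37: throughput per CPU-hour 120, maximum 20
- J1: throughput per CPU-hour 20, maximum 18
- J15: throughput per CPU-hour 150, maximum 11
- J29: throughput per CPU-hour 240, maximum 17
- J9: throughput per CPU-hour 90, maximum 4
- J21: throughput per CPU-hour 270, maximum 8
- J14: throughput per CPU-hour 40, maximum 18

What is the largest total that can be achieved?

11330

Highest throughput per CPU-hour first: J21 270 > J29 240 > J15 150 > J37 120 > J9 90 > J14 40 > J1 20.
J21: +8 to 8 (cap) — 69 left.
Give J29 17 to hit its cap of 17 — 52 left.
J15 takes 11 to reach its cap of 11 — 41 left.
J37: +20 to 20 (cap) — 21 left.
J9 takes 4 to reach its cap of 4 — 17 left.
J14: +17 (room for 18) → 17. Pool exhausted.
Total = 120×20 + 150×11 + 240×17 + 90×4 + 270×8 + 40×17 = 11330.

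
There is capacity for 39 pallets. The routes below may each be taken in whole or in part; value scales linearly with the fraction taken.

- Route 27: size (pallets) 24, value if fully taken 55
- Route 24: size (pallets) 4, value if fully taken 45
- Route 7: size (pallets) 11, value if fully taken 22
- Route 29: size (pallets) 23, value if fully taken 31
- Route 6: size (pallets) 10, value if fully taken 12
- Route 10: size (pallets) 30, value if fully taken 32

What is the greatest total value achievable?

Rank by value-to-size ratio: Route 24 45/4≈11.2, Route 27 55/24≈2.29, Route 7 22/11≈2, Route 29 31/23≈1.35, Route 6 12/10≈1.2, Route 10 32/30≈1.07.
Take all of Route 24 (4 pallets, value 45) — 35 pallets left.
Route 27: take in full, 24 pallets for value 55 — 11 left.
All 11 pallets of Route 7 fit (value 22) — 0 remain.
Total value = 122.

122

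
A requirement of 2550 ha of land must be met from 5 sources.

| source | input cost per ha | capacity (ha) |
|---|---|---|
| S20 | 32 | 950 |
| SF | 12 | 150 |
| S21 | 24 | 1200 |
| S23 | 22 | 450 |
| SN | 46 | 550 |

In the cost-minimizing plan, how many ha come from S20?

Cheapest first:
SF (12): use full 150 — 2400 ha to go.
S23 at 22: take all 450 ha — 1950 still needed.
Take 1200 from S21 at 24 — need 750 more.
Take 750 from S20 at 32 to finish.
SN: unused.

750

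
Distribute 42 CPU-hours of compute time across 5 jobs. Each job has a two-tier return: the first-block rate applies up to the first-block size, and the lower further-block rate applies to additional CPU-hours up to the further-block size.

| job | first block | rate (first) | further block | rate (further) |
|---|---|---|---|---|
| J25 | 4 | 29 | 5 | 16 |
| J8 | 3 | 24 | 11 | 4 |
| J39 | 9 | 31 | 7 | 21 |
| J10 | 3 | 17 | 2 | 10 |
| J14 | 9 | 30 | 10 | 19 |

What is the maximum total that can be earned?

1074

Treat each block as its own option and order by rate: J39/tier1 31 > J14/tier1 30 > J25/tier1 29 > J8/tier1 24 > J39/tier2 21 > J14/tier2 19 > J10/tier1 17 > J25/tier2 16 > J10/tier2 10 > J8/tier2 4.
J39 tier1 at 31: fill all 9 — 33 left.
J14/tier1 (30): +9 — 24 left.
J25/tier1 (29): +4 — 20 left.
J8 tier1 at 24: fill all 3 — 17 left.
J39/tier2 (21): +7 — 10 left.
J14/tier2 (19): +10 — 0 left.
Total = 31×9 + 30×9 + 29×4 + 24×3 + 21×7 + 19×10 = 1074.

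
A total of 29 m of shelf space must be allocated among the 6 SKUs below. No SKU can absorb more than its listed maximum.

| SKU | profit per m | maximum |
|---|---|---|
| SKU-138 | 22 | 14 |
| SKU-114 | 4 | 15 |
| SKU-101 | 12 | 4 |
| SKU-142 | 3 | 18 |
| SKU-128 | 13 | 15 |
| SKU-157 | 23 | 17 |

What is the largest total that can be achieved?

655

Order the SKUs by profit per m: SKU-157 23 > SKU-138 22 > SKU-128 13 > SKU-101 12 > SKU-114 4 > SKU-142 3.
SKU-157 takes 17 to reach its cap of 17 ; 12 left.
SKU-138 has room for 14 but only 12 remain, so it gets 12.
Total = 22×12 + 23×17 = 655.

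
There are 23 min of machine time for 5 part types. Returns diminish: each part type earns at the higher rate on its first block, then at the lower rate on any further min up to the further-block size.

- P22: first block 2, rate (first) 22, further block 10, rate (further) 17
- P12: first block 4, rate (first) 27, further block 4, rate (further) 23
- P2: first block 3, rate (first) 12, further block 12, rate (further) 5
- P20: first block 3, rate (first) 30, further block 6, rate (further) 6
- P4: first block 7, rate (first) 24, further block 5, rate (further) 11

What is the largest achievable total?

553

Rank every tier by rate: P20/T1 30 > P12/T1 27 > P4/T1 24 > P12/T2 23 > P22/T1 22 > P22/T2 17 > P2/T1 12 > P4/T2 11 > P20/T2 6 > P2/T2 5.
P20 T1 at 30: fill all 3 → 20 left.
P12/T1 (27): +4 → 16 left.
P4 T1 at 24: fill all 7 → 9 left.
P12/T2 (23): +4 → 5 left.
P22/T1 (22): +2 → 3 left.
P22/T2: +3 of 10 at 17; pool empty.
Total = 30×3 + 27×4 + 24×7 + 23×4 + 22×2 + 17×3 = 553.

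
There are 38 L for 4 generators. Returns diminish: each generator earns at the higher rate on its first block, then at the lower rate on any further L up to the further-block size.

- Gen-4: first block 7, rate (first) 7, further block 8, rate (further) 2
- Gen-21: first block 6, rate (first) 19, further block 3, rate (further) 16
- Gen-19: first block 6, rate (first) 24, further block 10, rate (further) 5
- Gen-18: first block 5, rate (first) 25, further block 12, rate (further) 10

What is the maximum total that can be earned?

Rank every tier by rate: Gen-18/first 25 > Gen-19/first 24 > Gen-21/first 19 > Gen-21/second 16 > Gen-18/second 10 > Gen-4/first 7 > Gen-19/second 5 > Gen-4/second 2.
Gen-18 first at 25: fill all 5 — 33 left.
Gen-19/first (24): +6 — 27 left.
Fill Gen-21 first block (6 at 19) — 21 left.
Gen-21/second (16): +3 — 18 left.
Fill Gen-18 second block (12 at 10) — 6 left.
Gen-4 first at 7: only 6 left, fill 6.
Total = 25×5 + 24×6 + 19×6 + 16×3 + 10×12 + 7×6 = 593.

593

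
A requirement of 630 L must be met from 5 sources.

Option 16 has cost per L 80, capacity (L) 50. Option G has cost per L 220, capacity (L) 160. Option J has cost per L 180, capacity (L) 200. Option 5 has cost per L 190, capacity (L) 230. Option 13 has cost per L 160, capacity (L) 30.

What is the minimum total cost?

Cheapest first:
Option 16 at 80: take all 50 L → 580 still needed.
Take 30 from Option 13 at 160 → need 550 more.
Option J (180): use full 200 → 350 L to go.
Option 5 at 190: take all 230 L → 120 still needed.
Option G at 220: take 120 of its 160 → requirement met.
Cost = 50×80 + 30×160 + 200×180 + 230×190 + 120×220 = 114900.

114900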